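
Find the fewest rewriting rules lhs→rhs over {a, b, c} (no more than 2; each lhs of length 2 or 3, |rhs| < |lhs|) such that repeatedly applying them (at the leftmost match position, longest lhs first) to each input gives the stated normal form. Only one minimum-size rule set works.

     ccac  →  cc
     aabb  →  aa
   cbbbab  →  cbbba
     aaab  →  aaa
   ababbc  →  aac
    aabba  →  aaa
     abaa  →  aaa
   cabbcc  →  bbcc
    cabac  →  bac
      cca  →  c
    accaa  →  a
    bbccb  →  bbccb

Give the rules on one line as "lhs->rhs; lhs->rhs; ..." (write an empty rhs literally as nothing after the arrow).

  | ccac => cc
  | aabb => aab => aa
  | cbbbab => cbbba
  | aaab => aaa

ab->a; ca->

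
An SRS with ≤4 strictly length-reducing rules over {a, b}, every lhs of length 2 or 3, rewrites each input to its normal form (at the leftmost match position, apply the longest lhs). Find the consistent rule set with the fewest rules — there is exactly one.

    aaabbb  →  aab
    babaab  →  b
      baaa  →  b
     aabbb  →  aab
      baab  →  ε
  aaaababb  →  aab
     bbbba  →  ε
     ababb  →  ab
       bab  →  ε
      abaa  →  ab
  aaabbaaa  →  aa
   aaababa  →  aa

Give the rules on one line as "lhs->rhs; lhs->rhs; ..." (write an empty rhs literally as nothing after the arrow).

aaa->aa; ba->b; bb->; bba->bb

  | aaabbb => aabbb => aab
  | babaab => bbaab => bbab => bbb => b
  | baaa => baa => ba => b
  | aabbb => aab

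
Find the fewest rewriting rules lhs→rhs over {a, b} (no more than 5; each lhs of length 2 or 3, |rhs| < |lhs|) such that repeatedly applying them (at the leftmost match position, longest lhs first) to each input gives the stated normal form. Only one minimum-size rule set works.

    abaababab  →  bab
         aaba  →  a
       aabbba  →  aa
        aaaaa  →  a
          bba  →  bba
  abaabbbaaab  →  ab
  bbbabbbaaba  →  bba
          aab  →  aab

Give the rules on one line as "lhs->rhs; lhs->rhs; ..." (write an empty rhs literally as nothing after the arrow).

  | abaababab => ababab => bab
  | aaba => a
  | aabbba => aabaa => aa
  | aaaaa => aaa => a

aaa->a; aba->; baa->bb; bbb->ba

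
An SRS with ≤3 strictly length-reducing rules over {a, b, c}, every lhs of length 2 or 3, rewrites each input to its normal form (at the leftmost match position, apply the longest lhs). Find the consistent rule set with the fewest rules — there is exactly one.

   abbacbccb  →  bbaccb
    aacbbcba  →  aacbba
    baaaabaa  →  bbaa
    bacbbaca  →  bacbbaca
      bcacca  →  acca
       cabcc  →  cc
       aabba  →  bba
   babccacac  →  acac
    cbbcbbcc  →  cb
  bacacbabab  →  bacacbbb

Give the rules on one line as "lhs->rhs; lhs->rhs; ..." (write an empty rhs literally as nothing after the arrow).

ab->b; bc->

  | abbacbccb => bbacbccb => bbaccb
  | aacbbcba => aacbba
  | baaaabaa => baaabaa => baabaa => babaa => bbaa
  | bacbbaca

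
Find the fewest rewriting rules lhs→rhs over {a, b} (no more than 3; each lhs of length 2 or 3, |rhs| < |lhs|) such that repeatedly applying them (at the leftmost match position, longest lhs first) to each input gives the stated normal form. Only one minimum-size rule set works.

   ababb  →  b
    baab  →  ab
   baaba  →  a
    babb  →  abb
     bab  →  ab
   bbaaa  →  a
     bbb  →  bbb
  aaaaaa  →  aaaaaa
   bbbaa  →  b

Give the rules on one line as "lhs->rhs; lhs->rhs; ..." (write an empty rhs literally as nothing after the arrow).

aab->; ba->; bab->ab

  | ababb => aabb => b
  | baab => ab
  | baaba => aba => a
  | babb => abb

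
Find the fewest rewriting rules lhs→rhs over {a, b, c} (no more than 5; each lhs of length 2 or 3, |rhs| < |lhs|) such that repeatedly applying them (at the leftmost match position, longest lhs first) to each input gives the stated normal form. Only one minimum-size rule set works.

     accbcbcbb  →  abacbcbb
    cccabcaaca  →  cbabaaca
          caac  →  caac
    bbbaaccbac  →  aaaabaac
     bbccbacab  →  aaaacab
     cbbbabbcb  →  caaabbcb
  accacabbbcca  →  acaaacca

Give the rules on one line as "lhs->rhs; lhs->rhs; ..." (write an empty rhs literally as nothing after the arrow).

abc->bb; bbb->aa; cac->; ccb->ba

  | accbcbcbb => abacbcbb
  | cccabcaaca => cccbbaaca => cbabaaca
  | caac
  | bbbaaccbac => aaaaccbac => aaaabaac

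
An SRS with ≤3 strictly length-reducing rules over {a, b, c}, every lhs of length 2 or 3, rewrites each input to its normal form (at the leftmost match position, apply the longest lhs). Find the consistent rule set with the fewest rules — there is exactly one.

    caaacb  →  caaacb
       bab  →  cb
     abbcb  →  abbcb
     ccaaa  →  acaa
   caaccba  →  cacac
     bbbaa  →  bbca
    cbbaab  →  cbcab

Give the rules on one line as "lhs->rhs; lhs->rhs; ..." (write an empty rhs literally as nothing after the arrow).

acc->ca; ba->c; cca->ac

  | caaacb
  | bab => cb
  | abbcb
  | ccaaa => acaa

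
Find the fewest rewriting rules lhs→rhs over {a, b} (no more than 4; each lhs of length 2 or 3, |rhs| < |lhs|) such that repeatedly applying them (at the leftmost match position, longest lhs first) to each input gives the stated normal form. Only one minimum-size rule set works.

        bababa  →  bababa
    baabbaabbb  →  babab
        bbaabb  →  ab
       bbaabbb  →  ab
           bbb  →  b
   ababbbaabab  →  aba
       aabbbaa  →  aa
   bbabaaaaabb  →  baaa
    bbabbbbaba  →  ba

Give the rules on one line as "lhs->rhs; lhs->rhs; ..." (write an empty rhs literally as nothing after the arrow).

aab->a; bb->b; bba->

  | bababa
  | baabbaabbb => babaabbb => bababb => babab
  | bbaabb => abb => ab
  | bbaabbb => abbb => abb => ab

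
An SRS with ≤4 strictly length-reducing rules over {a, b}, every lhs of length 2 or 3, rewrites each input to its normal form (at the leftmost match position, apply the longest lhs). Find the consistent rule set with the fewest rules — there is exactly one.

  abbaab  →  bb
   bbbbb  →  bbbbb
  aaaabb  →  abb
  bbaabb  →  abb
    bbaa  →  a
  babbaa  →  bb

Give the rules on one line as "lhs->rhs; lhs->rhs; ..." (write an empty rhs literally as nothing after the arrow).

aa->b; aaa->; bba->

  | abbaab => aab => bb
  | bbbbb
  | aaaabb => abb
  | bbaabb => abb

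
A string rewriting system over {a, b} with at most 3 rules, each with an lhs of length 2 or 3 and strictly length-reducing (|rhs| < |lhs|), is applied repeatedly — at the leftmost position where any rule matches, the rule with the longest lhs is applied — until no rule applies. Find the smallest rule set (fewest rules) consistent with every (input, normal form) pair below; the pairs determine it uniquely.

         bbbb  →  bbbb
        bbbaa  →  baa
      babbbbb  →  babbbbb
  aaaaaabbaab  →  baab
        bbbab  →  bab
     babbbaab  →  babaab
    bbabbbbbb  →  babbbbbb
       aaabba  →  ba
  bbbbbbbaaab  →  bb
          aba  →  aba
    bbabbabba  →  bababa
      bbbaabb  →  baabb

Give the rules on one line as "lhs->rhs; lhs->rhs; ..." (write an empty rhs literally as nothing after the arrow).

aaa->; bba->ba

  | bbbb
  | bbbaa => bbaa => baa
  | babbbbb
  | aaaaaabbaab => aaabbaab => bbaab => baab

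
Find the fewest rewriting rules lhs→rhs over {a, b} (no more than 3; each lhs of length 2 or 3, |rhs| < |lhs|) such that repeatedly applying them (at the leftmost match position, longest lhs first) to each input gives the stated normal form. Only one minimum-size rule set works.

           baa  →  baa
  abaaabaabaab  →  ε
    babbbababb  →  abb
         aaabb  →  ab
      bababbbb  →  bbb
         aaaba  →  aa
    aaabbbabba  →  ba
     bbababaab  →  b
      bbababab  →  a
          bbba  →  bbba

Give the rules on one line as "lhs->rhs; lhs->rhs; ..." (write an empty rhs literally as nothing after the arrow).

aab->; aba->; bab->a

  | baa
  | abaaabaabaab => aabaabaab => aabaab => aab => ε
  | babbbababb => abbababb => abaabb => abb
  | aaabb => ab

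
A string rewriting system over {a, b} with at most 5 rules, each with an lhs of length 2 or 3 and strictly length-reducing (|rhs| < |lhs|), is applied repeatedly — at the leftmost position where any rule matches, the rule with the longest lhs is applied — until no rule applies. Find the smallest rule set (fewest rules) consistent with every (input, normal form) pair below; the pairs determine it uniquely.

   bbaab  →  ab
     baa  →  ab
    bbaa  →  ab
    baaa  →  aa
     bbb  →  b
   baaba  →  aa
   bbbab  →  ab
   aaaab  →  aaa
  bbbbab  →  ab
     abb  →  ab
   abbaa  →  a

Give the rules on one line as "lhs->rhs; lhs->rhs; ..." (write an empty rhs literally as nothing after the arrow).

  | bbaab => baab => abb => ab
  | baa => ab
  | bbaa => baa => ab
  | baaa => aba => aa

aab->a; ba->a; baa->ab; bb->b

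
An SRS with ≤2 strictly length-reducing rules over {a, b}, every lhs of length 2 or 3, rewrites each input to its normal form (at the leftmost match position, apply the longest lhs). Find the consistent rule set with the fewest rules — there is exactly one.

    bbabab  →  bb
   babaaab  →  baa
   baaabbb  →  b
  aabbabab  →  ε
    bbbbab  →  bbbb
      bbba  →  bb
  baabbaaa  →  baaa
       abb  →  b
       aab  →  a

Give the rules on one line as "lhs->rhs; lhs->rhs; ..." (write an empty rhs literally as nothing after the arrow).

  | bbabab => bbab => bb
  | babaaab => baaab => baa
  | baaabbb => baabb => bab => b
  | aabbabab => ababab => abab => ab => ε

ab->; bba->b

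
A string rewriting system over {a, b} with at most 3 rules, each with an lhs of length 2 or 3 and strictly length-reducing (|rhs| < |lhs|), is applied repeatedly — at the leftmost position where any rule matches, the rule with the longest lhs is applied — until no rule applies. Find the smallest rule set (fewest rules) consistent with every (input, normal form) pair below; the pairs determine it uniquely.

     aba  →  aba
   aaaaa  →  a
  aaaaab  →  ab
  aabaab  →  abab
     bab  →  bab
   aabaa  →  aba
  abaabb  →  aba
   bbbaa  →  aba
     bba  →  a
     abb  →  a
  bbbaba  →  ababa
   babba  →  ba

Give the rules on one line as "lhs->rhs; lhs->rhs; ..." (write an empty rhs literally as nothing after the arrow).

aa->a; bb->a

  | aba
  | aaaaa => aaaa => aaa => aa => a
  | aaaaab => aaaab => aaab => aab => ab
  | aabaab => abaab => abab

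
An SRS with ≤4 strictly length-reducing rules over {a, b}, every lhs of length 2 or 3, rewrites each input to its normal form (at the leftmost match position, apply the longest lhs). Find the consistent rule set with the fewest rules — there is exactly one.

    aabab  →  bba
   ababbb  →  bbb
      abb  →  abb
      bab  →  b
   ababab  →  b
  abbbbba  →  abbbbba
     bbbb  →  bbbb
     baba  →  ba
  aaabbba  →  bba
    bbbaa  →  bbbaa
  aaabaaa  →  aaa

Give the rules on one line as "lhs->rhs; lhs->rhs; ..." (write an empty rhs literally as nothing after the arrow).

aab->ba; aba->; bab->b

  | aabab => baab => bba
  | ababbb => bbb
  | abb
  | bab => b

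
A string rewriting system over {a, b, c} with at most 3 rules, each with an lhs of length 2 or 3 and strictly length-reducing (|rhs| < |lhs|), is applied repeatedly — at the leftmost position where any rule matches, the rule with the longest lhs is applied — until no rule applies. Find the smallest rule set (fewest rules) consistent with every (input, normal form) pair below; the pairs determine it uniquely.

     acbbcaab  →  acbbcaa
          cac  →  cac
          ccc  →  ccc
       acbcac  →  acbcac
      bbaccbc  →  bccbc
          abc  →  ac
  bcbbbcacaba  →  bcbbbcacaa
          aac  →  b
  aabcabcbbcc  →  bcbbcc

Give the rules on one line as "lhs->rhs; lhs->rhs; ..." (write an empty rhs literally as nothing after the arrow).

  | acbbcaab => acbbcaa
  | cac
  | ccc
  | acbcac

aac->b; ab->a; ba->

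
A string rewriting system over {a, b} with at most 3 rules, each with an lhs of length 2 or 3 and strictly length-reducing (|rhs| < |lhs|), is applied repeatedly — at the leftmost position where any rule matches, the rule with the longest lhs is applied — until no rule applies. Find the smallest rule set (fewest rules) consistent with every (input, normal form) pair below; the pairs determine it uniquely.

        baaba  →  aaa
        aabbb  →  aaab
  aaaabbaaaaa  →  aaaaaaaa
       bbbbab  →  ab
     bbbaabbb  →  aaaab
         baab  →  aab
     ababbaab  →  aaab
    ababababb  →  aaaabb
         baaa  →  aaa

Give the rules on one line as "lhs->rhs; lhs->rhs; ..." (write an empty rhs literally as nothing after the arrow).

  | baaba => aaba => aaa
  | aabbb => aaab
  | aaaabbaaaaa => aaaaaaaa
  | bbbbab => abbab => ab

ba->a; bba->; bbb->ab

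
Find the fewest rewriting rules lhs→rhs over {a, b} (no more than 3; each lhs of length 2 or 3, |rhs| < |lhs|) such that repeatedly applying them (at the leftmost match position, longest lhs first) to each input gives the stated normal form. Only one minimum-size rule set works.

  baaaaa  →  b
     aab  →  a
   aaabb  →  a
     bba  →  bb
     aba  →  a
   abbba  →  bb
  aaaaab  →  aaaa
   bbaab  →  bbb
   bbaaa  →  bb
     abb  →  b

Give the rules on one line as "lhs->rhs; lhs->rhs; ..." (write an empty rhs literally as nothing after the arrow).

  | baaaaa => baaaa => baaa => baa => ba => b
  | aab => a
  | aaabb => aab => a
  | bba => bb

ab->; ba->b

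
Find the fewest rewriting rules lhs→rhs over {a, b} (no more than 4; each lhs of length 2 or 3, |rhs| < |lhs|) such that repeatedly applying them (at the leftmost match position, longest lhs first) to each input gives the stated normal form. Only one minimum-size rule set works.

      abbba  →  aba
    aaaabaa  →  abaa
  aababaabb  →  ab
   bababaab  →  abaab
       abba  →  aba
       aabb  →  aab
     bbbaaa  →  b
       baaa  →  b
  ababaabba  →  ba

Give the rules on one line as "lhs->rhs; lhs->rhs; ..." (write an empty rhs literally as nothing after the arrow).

  | abbba => abba => aba
  | aaaabaa => abaa
  | aababaabb => aaaabb => abb => ab
  | bababaab => abaab

aaa->; bab->; bb->b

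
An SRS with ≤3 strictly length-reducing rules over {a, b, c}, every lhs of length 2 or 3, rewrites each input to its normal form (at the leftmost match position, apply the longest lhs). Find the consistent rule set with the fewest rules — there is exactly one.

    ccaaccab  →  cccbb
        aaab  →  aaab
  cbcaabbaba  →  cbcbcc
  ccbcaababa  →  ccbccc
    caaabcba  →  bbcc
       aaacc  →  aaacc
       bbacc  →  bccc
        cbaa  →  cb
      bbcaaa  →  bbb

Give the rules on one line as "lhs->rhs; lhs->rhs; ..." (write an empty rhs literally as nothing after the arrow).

  | ccaaccab => cbaccab => ccccab => cccbb
  | aaab
  | cbcaabbaba => cbbabbaba => cbcbbaba => cbcbcba => cbcbcc
  | ccbcaababa => ccbbababa => ccbcbaba => ccbccba => ccbccc

ba->c; ca->b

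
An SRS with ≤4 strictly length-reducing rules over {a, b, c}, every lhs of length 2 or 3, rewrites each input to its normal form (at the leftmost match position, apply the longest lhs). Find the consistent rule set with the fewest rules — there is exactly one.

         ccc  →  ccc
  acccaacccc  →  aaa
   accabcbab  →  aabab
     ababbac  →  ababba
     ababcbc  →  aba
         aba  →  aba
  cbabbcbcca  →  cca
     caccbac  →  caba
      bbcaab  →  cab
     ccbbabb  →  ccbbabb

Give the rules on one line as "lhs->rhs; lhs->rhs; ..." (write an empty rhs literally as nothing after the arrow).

ac->a; baa->ca; bc->

  | ccc
  | acccaacccc => accaacccc => acaacccc => aaacccc => aaaccc => aaacc => aaac => aaa
  | accabcbab => acabcbab => aabcbab => aabab
  | ababbac => ababba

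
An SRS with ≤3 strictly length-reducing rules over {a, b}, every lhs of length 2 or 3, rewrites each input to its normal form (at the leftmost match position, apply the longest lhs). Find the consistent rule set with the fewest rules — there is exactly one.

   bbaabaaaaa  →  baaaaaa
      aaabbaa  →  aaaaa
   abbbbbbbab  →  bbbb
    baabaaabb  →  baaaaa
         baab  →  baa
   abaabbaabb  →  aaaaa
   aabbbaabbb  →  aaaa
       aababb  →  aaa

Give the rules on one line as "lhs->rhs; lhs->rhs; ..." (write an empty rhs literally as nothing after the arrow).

  | bbaabaaaaa => babaaaaa => baaaaaa
  | aaabbaa => aabaaa => aaaaa
  | abbbbbbbab => babbbbbab => bbabbbab => bbbbab => bbbb
  | baabaaabb => baaaaabb => baaaaba => baaaaa

ab->a; abb->ba; bba->b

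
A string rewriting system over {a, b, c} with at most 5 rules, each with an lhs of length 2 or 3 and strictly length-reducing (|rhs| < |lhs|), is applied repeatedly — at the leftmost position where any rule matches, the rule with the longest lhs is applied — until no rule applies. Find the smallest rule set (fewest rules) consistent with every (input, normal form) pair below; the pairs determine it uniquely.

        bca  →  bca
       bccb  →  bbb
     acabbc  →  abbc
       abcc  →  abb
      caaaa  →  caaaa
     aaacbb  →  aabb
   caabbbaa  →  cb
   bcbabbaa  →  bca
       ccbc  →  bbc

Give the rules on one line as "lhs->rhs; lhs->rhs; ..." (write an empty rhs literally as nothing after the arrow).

aba->b; ac->; ba->a; cc->b

  | bca
  | bccb => bbb
  | acabbc => abbc
  | abcc => abb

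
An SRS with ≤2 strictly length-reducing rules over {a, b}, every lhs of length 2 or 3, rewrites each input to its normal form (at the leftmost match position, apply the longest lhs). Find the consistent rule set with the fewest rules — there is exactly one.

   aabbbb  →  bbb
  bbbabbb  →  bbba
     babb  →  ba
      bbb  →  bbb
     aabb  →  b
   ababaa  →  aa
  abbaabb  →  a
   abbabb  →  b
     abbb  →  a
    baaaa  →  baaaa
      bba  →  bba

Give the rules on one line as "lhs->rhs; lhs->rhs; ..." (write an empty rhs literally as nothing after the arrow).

aab->; ab->a

  | aabbbb => bbb
  | bbbabbb => bbbabb => bbbab => bbba
  | babb => bab => ba
  | bbb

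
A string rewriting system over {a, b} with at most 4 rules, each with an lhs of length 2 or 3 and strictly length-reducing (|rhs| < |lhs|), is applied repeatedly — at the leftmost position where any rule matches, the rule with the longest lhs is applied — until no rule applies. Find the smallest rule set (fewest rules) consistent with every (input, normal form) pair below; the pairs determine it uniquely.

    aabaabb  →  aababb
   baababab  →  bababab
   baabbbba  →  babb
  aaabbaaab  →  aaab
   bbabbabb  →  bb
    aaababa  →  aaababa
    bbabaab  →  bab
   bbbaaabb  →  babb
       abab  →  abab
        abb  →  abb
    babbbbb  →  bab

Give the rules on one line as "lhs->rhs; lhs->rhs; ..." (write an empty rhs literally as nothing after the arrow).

  | aabaabb => aababb
  | baababab => bababab
  | baabbbba => babbbba => babba => babb
  | aaabbaaab => aaabbaab => aaabbab => aaabbb => aaab

baa->ba; bba->bb; bbb->b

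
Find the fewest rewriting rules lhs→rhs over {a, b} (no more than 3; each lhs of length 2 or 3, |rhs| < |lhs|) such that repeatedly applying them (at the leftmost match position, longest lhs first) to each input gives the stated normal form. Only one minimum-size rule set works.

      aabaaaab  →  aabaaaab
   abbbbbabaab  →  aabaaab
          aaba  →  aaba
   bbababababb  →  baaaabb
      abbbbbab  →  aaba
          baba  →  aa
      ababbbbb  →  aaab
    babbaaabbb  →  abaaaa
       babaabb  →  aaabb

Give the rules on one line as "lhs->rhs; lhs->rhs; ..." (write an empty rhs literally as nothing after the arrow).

bab->a; bbb->a

  | aabaaaab
  | abbbbbabaab => aabbabaab => aabaaab
  | aaba
  | bbababababb => baabababb => baaaabb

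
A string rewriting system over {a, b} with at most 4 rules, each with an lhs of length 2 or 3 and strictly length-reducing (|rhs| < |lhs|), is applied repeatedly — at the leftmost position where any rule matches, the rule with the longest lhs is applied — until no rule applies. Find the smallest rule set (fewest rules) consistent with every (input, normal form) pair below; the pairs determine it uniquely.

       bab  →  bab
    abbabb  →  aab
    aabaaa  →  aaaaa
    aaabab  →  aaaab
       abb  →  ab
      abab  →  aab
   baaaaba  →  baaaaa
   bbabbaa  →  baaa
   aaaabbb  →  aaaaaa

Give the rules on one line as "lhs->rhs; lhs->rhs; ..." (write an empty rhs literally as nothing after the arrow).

  | bab
  | abbabb => ababb => aabb => aab
  | aabaaa => aaaaa
  | aaabab => aaaab

aba->aa; bb->b; bbb->aa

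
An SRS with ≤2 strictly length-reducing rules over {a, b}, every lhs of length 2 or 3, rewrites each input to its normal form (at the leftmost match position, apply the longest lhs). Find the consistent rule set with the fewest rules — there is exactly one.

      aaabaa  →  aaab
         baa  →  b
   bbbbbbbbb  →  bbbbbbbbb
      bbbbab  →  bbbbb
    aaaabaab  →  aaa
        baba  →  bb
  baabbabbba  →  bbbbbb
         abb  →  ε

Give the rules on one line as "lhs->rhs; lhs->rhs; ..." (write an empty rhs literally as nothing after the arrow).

  | aaabaa => aaaba => aaab
  | baa => ba => b
  | bbbbbbbbb
  | bbbbab => bbbbb

abb->; ba->b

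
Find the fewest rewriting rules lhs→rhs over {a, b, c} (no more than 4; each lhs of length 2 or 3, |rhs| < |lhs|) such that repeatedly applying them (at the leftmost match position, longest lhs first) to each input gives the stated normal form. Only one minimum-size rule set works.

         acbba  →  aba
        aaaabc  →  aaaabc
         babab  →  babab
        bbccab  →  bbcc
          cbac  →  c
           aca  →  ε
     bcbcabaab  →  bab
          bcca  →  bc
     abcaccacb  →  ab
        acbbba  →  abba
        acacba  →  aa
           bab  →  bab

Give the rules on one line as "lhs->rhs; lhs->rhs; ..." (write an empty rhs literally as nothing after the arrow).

  | acbba => cbba => aba
  | aaaabc
  | babab
  | bbccab => bbcc

ac->c; ca->; cab->c; cb->a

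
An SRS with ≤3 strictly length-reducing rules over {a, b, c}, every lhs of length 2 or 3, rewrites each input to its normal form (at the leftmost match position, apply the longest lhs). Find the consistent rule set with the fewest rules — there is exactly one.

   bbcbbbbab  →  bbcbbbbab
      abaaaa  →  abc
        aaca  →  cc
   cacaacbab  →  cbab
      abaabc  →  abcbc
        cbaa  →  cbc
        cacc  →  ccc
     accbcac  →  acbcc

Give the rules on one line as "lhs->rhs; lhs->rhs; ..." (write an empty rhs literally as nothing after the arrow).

aa->c; ca->c; ccb->cb

  | bbcbbbbab
  | abaaaa => abcaa => abca => abc
  | aaca => cca => cc
  | cacaacbab => ccaacbab => ccacbab => cccbab => ccbab => cbab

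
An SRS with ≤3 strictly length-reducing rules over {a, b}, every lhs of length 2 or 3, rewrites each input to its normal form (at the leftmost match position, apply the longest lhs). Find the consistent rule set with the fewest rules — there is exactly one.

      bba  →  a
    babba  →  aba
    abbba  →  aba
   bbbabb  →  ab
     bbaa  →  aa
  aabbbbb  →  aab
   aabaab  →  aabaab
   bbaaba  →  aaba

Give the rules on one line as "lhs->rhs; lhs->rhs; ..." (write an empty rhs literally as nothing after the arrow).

  | bba => a
  | babba => aba
  | abbba => aba
  | bbbabb => babb => ab

bab->a; bb->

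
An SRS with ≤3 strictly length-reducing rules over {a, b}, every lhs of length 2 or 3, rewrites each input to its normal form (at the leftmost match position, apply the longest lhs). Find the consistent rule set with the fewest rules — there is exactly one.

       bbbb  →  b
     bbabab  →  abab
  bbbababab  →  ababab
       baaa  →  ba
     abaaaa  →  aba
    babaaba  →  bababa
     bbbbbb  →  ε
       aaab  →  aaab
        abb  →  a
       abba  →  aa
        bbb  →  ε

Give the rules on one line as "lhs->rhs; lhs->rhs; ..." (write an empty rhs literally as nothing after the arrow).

  | bbbb => b
  | bbabab => abab
  | bbbababab => ababab
  | baaa => baa => ba

baa->ba; bb->; bbb->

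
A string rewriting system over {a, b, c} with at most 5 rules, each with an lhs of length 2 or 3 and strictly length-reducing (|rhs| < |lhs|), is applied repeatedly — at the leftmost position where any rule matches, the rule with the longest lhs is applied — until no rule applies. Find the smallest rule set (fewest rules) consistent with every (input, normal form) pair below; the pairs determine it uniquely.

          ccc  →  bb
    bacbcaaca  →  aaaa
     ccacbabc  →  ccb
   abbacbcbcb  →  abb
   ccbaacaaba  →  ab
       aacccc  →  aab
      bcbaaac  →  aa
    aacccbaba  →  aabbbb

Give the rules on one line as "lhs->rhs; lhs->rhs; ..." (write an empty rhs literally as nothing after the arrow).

  | ccc => bb
  | bacbcaaca => bcbcaaca => abcaaca => aaaaca => aaaa
  | ccacbabc => ccbabc => ccbbc => ccba => ccb
  | abbacbcbcb => abbcbcbcb => ababcbcb => abbcbcb => ababcb => abbcb => abab => abb

ba->b; bc->a; ca->; ccc->bb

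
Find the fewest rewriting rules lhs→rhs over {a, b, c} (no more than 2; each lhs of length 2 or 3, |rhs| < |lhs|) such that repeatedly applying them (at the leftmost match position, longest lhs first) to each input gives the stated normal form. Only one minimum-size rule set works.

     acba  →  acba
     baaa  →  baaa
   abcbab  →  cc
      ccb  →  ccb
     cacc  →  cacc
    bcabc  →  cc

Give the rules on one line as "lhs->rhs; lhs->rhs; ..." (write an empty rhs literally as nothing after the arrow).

  | acba
  | baaa
  | abcbab => ccbab => ccbc => cc
  | ccb

ab->c; bc->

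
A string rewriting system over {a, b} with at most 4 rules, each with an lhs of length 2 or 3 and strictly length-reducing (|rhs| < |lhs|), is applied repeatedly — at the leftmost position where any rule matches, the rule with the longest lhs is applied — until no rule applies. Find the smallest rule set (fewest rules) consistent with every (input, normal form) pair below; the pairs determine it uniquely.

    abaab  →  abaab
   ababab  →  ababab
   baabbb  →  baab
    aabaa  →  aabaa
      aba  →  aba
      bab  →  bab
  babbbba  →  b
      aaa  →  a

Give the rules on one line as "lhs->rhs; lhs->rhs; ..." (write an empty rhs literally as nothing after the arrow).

aaa->bb; bb->a; bbb->b

  | abaab
  | ababab
  | baabbb => baab
  | aabaa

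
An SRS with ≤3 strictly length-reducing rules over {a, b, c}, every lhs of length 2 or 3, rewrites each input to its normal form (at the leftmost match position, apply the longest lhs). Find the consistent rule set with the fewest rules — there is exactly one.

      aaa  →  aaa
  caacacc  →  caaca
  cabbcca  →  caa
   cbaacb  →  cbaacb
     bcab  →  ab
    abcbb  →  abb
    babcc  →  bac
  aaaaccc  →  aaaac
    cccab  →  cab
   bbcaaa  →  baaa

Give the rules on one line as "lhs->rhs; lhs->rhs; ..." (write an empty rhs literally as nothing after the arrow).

bc->; cc->

  | aaa
  | caacacc => caaca
  | cabbcca => cabca => caa
  | cbaacb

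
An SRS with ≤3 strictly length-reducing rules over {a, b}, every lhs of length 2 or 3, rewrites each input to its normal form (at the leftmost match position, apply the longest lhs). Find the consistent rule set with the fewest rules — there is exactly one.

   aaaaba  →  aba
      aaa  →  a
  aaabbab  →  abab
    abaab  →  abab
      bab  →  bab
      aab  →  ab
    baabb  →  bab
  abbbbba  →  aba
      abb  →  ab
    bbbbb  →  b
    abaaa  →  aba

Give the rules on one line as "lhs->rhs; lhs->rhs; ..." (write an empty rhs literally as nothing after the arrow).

  | aaaaba => aaaba => aaba => aba
  | aaa => aa => a
  | aaabbab => aabbab => abbab => abab
  | abaab => abab

aa->a; bb->b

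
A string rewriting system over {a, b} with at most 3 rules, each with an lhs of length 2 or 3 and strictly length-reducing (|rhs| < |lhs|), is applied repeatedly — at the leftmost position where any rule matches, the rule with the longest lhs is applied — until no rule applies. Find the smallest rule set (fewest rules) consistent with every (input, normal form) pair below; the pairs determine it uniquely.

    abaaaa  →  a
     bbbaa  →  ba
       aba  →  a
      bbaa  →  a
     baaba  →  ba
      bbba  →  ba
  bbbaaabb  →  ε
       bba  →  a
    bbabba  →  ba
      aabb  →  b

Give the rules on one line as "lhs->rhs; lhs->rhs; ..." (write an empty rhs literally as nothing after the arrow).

aa->a; ab->; bb->

  | abaaaa => aaaa => aaa => aa => a
  | bbbaa => baa => ba
  | aba => a
  | bbaa => aa => a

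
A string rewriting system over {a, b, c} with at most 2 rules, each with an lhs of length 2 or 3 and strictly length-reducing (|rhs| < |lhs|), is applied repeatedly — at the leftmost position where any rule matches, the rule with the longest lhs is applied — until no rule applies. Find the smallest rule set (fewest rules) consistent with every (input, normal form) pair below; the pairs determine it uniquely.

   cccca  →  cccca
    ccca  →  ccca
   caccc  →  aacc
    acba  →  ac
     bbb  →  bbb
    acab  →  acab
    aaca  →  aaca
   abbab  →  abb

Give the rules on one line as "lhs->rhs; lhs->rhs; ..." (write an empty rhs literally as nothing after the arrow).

ba->; cac->aa

  | cccca
  | ccca
  | caccc => aacc
  | acba => ac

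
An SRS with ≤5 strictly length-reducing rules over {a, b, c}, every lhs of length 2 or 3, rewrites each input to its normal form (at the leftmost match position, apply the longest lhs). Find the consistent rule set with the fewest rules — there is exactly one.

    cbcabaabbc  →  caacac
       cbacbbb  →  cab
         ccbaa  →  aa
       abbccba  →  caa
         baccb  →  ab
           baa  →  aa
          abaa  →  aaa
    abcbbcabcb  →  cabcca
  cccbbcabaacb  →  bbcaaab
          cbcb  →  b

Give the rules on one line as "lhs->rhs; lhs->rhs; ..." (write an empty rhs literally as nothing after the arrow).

  | cbcabaabbc => cabaabbc => caaabbc => caacac
  | cbacbbb => bacbbb => acbbb => abbb => cab
  | ccbaa => cbaa => baa => aa
  | abbccba => caccba => cacba => caba => caa

abb->ca; ba->a; cb->b; cbc->c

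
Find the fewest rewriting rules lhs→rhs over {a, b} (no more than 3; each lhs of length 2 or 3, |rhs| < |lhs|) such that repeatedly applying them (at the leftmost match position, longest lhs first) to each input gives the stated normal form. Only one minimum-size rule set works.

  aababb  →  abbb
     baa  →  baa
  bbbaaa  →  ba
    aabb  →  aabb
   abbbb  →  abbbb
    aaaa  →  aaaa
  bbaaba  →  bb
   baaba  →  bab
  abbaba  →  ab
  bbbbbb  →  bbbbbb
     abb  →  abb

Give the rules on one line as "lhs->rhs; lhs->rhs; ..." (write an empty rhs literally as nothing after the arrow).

  | aababb => abbb
  | baa
  | bbbaaa => bbaa => ba
  | aabb

aba->b; bba->b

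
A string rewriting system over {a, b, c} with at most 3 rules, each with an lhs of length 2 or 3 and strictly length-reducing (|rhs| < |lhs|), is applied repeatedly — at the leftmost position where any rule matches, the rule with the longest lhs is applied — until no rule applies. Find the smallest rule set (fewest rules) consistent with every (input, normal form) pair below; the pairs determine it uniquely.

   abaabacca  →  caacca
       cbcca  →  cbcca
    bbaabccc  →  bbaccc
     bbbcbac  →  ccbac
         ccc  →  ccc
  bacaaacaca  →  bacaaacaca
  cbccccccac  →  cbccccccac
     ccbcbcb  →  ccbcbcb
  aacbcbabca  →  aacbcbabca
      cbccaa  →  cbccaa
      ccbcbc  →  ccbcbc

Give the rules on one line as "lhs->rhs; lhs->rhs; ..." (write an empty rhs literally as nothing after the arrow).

  | abaabacca => caabacca => caacca
  | cbcca
  | bbaabccc => bbaccc
  | bbbcbac => ccbac

aab->a; aba->ca; bbb->c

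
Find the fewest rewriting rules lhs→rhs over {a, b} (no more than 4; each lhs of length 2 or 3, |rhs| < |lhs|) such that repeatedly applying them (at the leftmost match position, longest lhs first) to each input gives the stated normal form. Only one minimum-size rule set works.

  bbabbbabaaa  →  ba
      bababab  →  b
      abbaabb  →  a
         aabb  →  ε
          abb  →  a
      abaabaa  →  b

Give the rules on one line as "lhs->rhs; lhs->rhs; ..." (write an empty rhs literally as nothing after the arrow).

aa->; aab->aa; ab->b; bb->a

  | bbabbbabaaa => aabbbabaaa => aabbabaaa => aababaaa => aaabaaa => abaaa => baaa => ba
  | bababab => bbabab => aabab => aaab => ab => b
  | abbaabb => bbaabb => aaabb => abb => bb => a
  | aabb => aab => aa => ε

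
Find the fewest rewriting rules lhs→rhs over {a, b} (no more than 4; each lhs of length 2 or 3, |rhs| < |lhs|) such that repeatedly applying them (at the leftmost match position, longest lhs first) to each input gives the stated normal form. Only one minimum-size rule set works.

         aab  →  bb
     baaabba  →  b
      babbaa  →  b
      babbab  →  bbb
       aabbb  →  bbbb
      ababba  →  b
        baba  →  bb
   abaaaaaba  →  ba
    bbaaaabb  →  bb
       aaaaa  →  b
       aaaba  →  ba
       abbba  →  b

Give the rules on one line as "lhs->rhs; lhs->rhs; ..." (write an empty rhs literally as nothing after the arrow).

  | aab => bb
  | baaabba => bbba => b
  | babbaa => babaa => baaa => b
  | babbab => babab => baab => bbb

aa->b; aaa->; ab->a; bba->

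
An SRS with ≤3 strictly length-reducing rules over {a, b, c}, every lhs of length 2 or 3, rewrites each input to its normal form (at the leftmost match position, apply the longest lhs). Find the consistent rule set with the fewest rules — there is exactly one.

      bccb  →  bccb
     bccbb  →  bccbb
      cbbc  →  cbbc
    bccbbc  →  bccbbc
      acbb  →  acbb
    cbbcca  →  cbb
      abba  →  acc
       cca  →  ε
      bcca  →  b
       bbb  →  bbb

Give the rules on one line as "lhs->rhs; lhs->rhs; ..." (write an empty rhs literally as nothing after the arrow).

  | bccb
  | bccbb
  | cbbc
  | bccbbc

bba->cc; cca->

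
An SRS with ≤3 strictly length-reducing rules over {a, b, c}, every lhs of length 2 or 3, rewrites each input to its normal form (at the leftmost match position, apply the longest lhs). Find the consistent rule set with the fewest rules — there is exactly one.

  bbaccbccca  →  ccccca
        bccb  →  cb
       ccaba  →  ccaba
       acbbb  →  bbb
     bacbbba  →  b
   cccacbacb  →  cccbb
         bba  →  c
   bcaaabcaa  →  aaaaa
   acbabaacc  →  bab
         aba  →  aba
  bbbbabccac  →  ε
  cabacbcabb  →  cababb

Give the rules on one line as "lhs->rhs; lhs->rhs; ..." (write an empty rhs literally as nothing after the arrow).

ac->; bba->c; bc->

  | bbaccbccca => cccbccca => ccccca
  | bccb => cb
  | ccaba
  | acbbb => bbb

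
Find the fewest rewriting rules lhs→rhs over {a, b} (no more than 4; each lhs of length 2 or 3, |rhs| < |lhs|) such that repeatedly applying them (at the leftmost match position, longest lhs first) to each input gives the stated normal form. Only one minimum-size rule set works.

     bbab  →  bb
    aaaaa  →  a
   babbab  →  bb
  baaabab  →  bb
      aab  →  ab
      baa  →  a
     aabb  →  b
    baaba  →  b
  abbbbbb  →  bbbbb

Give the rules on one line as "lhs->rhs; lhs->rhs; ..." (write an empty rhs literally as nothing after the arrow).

aa->a; aba->b; abb->b; ba->

  | bbab => bb
  | aaaaa => aaaa => aaa => aa => a
  | babbab => bbab => bb
  | baaabab => aabab => abab => bb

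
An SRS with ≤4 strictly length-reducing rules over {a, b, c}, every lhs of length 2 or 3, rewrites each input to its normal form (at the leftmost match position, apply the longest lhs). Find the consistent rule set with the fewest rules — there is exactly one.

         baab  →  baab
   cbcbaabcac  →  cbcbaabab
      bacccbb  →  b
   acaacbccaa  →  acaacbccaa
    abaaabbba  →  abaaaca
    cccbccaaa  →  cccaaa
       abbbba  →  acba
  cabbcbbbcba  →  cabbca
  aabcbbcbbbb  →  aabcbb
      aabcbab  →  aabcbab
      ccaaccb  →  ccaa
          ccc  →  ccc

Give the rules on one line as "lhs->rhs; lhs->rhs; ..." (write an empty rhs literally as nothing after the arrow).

bac->; bbb->c; cac->ab; ccb->

  | baab
  | cbcbaabcac => cbcbaabab
  | bacccbb => ccbb => b
  | acaacbccaa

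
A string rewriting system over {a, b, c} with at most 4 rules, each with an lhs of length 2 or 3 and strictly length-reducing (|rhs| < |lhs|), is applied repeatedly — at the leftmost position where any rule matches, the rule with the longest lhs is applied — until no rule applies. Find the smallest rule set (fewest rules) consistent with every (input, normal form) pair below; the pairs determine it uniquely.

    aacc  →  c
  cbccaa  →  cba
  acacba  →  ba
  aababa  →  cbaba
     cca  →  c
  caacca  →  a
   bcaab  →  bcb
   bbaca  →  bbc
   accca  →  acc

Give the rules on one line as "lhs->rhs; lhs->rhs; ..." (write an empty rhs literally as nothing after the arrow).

aa->c; aac->; ca->a; cca->c

  | aacc => c
  | cbccaa => cbca => cba
  | acacba => aacba => ba
  | aababa => cbaba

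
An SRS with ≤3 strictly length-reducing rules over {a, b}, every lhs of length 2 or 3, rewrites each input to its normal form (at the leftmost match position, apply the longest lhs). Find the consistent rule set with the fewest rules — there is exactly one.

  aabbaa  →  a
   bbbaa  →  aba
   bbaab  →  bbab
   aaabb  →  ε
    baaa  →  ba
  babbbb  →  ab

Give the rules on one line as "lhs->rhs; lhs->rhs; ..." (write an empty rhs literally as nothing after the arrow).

aa->a; abb->; bbb->ab

  | aabbaa => abbaa => aa => a
  | bbbaa => abaa => aba
  | bbaab => bbab
  | aaabb => aabb => abb => ε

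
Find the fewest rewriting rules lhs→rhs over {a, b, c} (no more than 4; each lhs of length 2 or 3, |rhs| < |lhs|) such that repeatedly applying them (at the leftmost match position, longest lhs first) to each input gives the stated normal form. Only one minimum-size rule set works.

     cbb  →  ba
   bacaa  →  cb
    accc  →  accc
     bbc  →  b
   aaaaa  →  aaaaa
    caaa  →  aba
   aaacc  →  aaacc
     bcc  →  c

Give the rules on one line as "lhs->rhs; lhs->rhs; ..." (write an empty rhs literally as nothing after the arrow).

baa->c; bc->; caa->ab; cbb->ba

  | cbb => ba
  | bacaa => baab => cb
  | accc
  | bbc => b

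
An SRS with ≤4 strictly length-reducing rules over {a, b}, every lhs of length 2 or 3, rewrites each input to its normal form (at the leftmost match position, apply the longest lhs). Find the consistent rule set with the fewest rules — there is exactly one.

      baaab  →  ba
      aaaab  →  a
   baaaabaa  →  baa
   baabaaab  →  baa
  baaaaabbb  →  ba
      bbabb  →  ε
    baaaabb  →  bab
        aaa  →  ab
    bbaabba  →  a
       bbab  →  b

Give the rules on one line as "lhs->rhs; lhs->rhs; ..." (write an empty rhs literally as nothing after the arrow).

  | baaab => babb => ba
  | aaaab => abab => abb => a
  | baaaabaa => bababaa => babbaa => baa
  | baabaaab => baabaab => baabab => baabb => baa

aaa->ab; aba->ab; bb->; bba->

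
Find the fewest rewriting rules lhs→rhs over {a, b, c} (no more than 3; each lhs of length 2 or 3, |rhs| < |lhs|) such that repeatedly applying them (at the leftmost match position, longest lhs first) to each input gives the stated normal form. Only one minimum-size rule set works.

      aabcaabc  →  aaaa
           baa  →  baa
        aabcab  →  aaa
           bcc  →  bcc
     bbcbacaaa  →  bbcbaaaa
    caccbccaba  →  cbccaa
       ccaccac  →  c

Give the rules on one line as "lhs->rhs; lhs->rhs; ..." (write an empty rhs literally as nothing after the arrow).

ab->a; ac->a; cac->

  | aabcaabc => aacaabc => aaaabc => aaaac => aaaa
  | baa
  | aabcab => aacab => aaab => aaa
  | bcc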